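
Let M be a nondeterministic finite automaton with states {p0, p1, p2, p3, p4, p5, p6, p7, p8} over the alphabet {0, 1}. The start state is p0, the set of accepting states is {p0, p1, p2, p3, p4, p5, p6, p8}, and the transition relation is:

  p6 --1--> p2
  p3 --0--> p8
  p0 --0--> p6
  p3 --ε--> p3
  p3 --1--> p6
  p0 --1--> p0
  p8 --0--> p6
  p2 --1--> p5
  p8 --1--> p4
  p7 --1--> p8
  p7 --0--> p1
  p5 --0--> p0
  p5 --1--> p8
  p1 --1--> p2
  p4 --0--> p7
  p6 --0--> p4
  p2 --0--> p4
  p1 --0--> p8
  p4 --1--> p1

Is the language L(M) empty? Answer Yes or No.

No

The empty string ε is accepted: the run p0 ends in the accepting state p0.
Since at least one string is accepted, L(M) is not empty.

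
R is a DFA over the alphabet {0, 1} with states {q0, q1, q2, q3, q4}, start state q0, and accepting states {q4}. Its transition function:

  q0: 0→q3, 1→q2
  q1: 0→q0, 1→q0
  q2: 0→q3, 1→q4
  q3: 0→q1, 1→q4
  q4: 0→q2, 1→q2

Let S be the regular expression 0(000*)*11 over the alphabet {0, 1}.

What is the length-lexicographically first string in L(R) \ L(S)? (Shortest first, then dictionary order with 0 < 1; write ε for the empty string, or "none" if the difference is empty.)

The string 01 is accepted by R but not by S.
No shorter string lies in the difference, and 01 is the lexicographically first length-2 string in L(R) \ L(S).

01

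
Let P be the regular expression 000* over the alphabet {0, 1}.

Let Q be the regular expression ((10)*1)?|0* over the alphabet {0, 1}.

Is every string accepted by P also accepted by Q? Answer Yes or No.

Yes

Converting the expression P to a DFA (subset construction, then merging equivalent states) gives the minimal DFA with states {p0, p1, p2, p3}, start state p0, accepting states {p3} and transitions p0: 0→p1, 1→p2; p1: 0→p3, 1→p2; p2: 0→p2, 1→p2; p3: 0→p3, 1→p2.
Converting the expression Q to a DFA (subset construction, then merging equivalent states) gives the minimal DFA with states {q0, q1, q2, q3, q4}, start state q0, accepting states {q0, q1, q2} and transitions q0: 0→q1, 1→q2; q1: 0→q1, 1→q3; q2: 0→q4, 1→q3; q3: 0→q3, 1→q3; q4: 0→q3, 1→q2.
Exploring the product automaton P × Q from the start pair (p0, q0), following both machines on each input symbol, reaches 6 state pairs: (p0, q0), (p1, q1), (p2, q2), (p3, q1), (p2, q3), (p2, q4).
P accepts in {p3} and Q accepts in {q0, q1, q2}. The reachable pairs whose P-component is accepting are (p3, q1); in each of them the Q-component is accepting too, so the product for L(P) \ L(Q) (P-component accepting, Q-component rejecting) has no reachable accepting pair and the difference is empty.
Hence every string in L(P) is also in L(Q).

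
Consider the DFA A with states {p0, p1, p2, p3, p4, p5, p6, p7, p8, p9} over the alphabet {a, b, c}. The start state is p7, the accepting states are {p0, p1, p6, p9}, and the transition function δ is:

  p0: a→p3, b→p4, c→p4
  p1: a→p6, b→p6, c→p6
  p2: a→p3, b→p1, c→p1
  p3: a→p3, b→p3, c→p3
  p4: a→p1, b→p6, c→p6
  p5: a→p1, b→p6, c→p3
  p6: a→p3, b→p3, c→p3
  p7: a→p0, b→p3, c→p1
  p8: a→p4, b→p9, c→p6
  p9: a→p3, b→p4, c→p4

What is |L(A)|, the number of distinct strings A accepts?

17

The useful subgraph on states {p0, p1, p4, p6, p7} is acyclic, so L(A) is finite; the longest accepting path visits 5 useful states, giving maximum string length 4.
Counting accepting paths from p7 by length: 2 of length 1, 3 of length 2, 6 of length 3, 6 of length 4. Total 17.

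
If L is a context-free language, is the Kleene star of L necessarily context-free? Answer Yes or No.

Yes

If S₁ is the start symbol of a grammar for L, the grammar with new start symbol S and productions S → S₁S | ε generates L*.
So the context-free languages are closed under Kleene star.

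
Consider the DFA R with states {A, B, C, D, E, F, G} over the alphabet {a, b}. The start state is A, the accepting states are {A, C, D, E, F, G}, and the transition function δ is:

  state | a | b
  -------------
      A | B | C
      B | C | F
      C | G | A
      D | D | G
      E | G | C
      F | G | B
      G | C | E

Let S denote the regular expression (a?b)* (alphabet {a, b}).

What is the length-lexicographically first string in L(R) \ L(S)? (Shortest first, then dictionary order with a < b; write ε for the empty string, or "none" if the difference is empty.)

The string aa is accepted by R but not by S.
No shorter string lies in the difference, and aa is the lexicographically first length-2 string in L(R) \ L(S).

aa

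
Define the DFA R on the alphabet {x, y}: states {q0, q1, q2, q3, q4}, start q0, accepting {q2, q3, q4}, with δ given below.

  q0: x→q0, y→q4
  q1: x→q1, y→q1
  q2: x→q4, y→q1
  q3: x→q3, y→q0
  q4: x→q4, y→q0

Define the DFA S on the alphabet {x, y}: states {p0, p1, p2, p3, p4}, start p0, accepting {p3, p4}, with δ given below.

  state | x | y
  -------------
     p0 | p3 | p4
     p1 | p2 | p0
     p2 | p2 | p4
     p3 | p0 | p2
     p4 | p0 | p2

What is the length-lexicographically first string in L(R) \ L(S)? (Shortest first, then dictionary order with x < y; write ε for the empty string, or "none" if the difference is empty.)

xy

The string xy is accepted by R but not by S.
No shorter string lies in the difference, and xy is the lexicographically first length-2 string in L(R) \ L(S).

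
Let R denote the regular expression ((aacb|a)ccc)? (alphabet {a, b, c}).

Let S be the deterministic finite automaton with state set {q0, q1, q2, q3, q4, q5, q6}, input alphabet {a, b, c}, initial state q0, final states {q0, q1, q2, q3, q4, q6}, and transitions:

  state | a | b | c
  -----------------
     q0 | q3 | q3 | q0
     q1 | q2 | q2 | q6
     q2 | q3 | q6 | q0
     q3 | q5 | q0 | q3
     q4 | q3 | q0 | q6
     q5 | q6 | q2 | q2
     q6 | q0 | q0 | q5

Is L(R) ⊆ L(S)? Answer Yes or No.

Yes

Converting the expression R to a DFA (subset construction, then merging equivalent states) gives the minimal DFA with states {r0, r1, r2, r3, r4, r5, r6, r7, r8}, start state r0, accepting states {r0, r8} and transitions r0: a→r1, b→r2, c→r2; r1: a→r3, b→r2, c→r4; r2: a→r2, b→r2, c→r2; r3: a→r2, b→r2, c→r5; r4: a→r2, b→r2, c→r6; r5: a→r2, b→r7, c→r2; r6: a→r2, b→r2, c→r8; r7: a→r2, b→r2, c→r4; r8: a→r2, b→r2, c→r2.
Exploring the product automaton R × S from the start pair (r0, q0), following both machines on each input symbol, reaches 16 state pairs: (r0, q0), (r1, q3), (r2, q3), (r2, q0), (r3, q5), (r4, q3), (r2, q5), (r2, q6), (r2, q2), (r5, q2), (r6, q3), (r7, q6), (r8, q3), (r4, q5), (r6, q2), (r8, q0).
R accepts in {r0, r8} and S accepts in {q0, q1, q2, q3, q4, q6}. The reachable pairs whose R-component is accepting are (r0, q0), (r8, q3), (r8, q0); in each of them the S-component is accepting too, so the product for L(R) \ L(S) (R-component accepting, S-component rejecting) has no reachable accepting pair and the difference is empty.
Hence every string in L(R) is also in L(S).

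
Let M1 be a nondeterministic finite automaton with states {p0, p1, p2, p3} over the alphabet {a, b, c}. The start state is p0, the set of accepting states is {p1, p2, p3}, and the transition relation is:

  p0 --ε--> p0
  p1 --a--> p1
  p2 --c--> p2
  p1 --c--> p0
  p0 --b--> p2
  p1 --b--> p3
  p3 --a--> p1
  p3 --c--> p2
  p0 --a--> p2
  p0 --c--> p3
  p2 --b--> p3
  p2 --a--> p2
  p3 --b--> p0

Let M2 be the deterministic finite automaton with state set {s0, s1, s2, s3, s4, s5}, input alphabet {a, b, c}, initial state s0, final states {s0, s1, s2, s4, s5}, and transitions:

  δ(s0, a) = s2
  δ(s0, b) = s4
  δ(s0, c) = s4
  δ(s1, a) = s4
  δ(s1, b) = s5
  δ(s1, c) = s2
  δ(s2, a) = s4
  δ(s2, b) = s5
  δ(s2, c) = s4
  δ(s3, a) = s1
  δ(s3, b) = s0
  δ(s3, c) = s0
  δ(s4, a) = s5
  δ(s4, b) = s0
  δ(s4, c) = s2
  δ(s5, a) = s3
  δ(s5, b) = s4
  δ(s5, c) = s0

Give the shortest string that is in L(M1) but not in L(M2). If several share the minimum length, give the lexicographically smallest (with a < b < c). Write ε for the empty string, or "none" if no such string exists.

The string aba is accepted by M1 but not by M2.
No shorter string lies in the difference, and aba is the lexicographically first length-3 string in L(M1) \ L(M2).

aba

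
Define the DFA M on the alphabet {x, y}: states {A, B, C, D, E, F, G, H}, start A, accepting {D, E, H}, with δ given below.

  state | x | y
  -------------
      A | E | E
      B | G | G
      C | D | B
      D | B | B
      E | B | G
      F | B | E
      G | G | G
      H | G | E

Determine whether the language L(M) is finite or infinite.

finite

The useful states (reachable from A and able to reach an accepting state) are {A, E}.
Restricted to these states the transition graph has no cycle, so every accepting path has bounded length and L is finite.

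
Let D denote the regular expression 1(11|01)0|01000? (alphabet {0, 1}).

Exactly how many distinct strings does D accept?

4

The expression has no Kleene star, so L(D) is finite. Expanding the alternatives gives {0100, 1010, 1110, 01000}.
That is 3 of length 4, 1 of length 5: 4 strings in all.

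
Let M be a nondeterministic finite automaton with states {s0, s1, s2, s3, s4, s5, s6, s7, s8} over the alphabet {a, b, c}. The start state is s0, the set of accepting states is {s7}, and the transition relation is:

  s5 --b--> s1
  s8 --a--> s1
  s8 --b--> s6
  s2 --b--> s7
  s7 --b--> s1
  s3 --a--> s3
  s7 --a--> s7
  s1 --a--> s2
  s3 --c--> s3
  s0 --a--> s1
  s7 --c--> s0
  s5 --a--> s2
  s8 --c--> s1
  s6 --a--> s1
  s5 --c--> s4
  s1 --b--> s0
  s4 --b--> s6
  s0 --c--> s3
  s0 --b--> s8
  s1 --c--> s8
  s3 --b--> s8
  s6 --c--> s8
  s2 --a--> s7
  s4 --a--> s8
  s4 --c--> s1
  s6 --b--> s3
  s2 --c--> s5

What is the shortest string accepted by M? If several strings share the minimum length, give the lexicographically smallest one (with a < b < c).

A breadth-first search from s0 reaches an accepting state first via the path s0 → s1 → s2 → s7 on input aaa.
No string of length < 3 is accepted (BFS exhausts all shorter strings without reaching an accepting state), and aaa is the lexicographically least accepting string of length 3.

aaa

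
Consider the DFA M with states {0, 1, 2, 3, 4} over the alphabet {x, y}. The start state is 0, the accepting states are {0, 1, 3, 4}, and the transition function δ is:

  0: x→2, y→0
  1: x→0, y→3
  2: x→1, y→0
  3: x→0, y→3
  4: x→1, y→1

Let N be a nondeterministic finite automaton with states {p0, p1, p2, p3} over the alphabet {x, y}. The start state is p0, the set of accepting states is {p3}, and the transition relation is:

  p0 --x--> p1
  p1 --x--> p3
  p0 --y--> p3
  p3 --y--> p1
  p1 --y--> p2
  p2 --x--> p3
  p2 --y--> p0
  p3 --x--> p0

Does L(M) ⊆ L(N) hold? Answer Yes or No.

No

The empty string ε is in L(M) but not in L(N).
So L(M) ⊄ L(N).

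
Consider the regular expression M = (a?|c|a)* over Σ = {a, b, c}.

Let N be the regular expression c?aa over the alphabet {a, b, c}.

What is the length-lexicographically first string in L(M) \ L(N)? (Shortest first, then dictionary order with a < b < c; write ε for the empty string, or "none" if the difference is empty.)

ε

The empty string ε is accepted by M but not by N.
Since ε is the unique shortest string, it is the required witness.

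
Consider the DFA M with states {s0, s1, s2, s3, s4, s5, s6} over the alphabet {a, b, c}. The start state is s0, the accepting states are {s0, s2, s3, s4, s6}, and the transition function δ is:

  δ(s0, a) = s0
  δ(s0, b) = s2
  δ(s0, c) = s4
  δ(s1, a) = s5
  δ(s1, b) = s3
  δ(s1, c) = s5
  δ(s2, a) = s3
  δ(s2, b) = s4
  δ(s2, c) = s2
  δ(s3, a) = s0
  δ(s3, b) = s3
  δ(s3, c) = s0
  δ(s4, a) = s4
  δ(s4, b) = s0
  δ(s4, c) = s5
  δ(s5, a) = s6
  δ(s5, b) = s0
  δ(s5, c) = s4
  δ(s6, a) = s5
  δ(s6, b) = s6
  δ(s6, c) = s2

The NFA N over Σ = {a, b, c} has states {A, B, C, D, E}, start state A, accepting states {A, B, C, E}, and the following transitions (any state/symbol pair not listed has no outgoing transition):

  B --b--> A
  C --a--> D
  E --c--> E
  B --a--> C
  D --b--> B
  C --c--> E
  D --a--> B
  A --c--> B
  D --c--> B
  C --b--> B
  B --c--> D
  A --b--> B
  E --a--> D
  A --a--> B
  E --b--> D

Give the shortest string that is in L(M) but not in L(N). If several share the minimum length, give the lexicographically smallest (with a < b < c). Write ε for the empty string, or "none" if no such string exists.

The string ac is accepted by M but not by N.
No shorter string lies in the difference, and ac is the lexicographically first length-2 string in L(M) \ L(N).

ac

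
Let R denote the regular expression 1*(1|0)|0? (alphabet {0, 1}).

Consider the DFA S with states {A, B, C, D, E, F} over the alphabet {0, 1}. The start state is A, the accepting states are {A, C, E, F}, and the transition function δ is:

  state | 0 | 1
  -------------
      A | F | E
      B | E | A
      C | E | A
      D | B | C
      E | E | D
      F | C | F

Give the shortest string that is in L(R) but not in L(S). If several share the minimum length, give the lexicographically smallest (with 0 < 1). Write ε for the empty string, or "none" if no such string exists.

11

The string 11 is accepted by R but not by S.
No shorter string lies in the difference, and 11 is the lexicographically first length-2 string in L(R) \ L(S).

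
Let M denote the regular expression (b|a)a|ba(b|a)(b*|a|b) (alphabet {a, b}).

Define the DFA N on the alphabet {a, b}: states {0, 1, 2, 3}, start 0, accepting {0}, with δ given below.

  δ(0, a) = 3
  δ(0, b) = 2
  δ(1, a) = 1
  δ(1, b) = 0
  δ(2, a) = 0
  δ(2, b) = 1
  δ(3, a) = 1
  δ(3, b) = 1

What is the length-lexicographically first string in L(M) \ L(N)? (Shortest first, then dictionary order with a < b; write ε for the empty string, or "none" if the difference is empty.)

The string aa is accepted by M but not by N.
No shorter string lies in the difference, and aa is the lexicographically first length-2 string in L(M) \ L(N).

aa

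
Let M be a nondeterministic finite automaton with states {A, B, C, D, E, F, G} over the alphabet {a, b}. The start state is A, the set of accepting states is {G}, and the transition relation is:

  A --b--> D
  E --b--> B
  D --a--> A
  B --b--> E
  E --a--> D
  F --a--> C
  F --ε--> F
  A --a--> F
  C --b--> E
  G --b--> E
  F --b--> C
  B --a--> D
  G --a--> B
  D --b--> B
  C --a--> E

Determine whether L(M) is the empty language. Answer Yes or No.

Yes

The states reachable from the start state are {A, B, C, D, E, F}.
None of the accepting states {G} is reachable, so no string is accepted and L(M) = ∅.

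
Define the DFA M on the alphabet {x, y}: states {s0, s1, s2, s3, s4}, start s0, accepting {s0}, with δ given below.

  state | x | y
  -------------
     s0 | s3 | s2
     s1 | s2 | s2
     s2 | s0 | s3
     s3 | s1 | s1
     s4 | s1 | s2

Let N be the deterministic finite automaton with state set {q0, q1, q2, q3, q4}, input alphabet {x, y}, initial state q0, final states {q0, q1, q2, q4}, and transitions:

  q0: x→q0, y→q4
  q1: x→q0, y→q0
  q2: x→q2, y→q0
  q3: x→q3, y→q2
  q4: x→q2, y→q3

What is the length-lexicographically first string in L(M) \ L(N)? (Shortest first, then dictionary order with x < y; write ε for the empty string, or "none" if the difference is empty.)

The string xyyx is accepted by M but not by N.
No shorter string lies in the difference, and xyyx is the lexicographically first length-4 string in L(M) \ L(N).

xyyx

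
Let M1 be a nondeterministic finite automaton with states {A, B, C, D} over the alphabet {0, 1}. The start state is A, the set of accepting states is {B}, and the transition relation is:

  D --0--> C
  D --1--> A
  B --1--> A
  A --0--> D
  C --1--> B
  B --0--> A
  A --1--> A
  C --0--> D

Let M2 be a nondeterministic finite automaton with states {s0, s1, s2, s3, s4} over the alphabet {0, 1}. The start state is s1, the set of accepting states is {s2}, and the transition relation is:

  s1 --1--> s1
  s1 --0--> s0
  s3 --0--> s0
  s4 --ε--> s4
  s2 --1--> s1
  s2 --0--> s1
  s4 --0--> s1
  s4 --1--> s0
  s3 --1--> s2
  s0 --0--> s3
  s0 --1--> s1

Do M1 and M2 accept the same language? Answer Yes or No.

Yes

Exploring the product automaton M1 × M2 from the start pair (A, s1), following both machines on each input symbol, reaches 4 state pairs: (A, s1), (D, s0), (C, s3), (B, s2).
M1 accepts in {B} and M2 accepts in {s2}. In every reachable pair the two components are either both accepting — (B, s2) — or both non-accepting, so no string is accepted by exactly one of the machines: L(M1) \ L(M2) and L(M2) \ L(M1) are both empty.
Hence every string is accepted by M1 iff it is accepted by M2, and the two languages coincide.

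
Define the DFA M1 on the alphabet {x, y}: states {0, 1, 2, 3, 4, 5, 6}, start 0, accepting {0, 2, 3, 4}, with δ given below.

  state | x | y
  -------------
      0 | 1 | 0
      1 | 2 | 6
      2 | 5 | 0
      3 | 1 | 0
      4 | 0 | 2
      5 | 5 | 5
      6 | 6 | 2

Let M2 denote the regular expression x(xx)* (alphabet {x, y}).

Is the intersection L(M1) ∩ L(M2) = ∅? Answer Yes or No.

Converting the expression M2 to a DFA (subset construction, then merging equivalent states) gives the minimal DFA with states {r0, r1, r2}, start state r0, accepting states {r1} and transitions r0: x→r1, y→r2; r1: x→r0, y→r2; r2: x→r2, y→r2.
Exploring the product automaton M1 × M2 from the start pair (0, r0), following both machines on each input symbol, reaches 10 state pairs: (0, r0), (1, r1), (0, r2), (2, r0), (6, r2), (1, r2), (5, r1), (2, r2), (5, r0), (5, r2).
M1 accepts in {0, 2, 3, 4} and M2 accepts in {r1}; no reachable pair has both components accepting, so no string drives both machines to acceptance simultaneously and L(M1) ∩ L(M2) = ∅.
So no string is accepted by both, and the intersection is empty.

Yes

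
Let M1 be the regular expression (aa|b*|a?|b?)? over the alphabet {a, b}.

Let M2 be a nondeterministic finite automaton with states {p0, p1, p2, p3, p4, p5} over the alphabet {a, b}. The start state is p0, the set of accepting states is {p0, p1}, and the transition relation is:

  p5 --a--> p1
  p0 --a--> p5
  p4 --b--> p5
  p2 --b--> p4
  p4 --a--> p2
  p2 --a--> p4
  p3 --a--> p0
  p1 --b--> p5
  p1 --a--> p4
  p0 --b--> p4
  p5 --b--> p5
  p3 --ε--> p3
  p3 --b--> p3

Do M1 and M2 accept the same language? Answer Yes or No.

The string a is accepted by M1 but rejected by M2.
So L(M1) ≠ L(M2).

No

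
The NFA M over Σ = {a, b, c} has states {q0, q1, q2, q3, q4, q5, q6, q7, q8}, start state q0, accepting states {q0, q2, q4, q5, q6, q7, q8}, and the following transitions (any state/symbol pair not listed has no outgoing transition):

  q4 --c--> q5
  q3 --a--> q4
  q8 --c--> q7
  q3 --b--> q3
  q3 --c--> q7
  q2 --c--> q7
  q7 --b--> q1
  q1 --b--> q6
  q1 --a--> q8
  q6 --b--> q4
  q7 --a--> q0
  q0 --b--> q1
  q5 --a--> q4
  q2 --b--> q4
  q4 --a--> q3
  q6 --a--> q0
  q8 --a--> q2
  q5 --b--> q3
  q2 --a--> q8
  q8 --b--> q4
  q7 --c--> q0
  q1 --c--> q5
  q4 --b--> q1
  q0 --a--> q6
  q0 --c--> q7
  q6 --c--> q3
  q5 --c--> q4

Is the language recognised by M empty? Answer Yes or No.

No

The empty string ε is accepted: the run q0 ends in the accepting state q0.
Since at least one string is accepted, L(M) is not empty.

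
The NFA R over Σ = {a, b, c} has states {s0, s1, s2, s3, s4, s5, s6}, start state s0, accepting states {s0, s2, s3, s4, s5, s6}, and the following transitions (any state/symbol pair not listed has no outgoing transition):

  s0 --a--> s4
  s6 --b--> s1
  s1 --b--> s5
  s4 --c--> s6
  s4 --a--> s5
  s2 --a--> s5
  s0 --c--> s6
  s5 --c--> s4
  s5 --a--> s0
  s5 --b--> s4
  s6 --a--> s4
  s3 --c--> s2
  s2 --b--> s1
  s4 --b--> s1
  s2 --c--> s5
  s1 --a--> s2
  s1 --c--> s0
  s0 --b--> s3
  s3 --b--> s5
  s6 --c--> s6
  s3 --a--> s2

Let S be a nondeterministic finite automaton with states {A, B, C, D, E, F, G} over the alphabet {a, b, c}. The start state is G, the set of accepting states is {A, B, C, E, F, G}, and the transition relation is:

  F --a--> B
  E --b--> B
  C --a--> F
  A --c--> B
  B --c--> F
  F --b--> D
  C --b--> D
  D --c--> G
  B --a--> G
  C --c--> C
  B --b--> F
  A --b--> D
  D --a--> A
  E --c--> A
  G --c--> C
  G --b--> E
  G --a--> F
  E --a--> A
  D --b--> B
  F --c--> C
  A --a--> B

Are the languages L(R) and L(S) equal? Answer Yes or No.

Exploring the product automaton R × S from the start pair (s0, G), following both machines on each input symbol, reaches 7 state pairs: (s0, G), (s4, F), (s3, E), (s6, C), (s5, B), (s1, D), (s2, A).
R accepts in {s0, s2, s3, s4, s5, s6} and S accepts in {A, B, C, E, F, G}. In every reachable pair the two components are either both accepting — (s0, G), (s4, F), (s3, E), (s6, C), (s5, B), (s2, A) — or both non-accepting, so no string is accepted by exactly one of the machines: L(R) \ L(S) and L(S) \ L(R) are both empty.
Hence every string is accepted by R iff it is accepted by S, and the two languages coincide.

Yes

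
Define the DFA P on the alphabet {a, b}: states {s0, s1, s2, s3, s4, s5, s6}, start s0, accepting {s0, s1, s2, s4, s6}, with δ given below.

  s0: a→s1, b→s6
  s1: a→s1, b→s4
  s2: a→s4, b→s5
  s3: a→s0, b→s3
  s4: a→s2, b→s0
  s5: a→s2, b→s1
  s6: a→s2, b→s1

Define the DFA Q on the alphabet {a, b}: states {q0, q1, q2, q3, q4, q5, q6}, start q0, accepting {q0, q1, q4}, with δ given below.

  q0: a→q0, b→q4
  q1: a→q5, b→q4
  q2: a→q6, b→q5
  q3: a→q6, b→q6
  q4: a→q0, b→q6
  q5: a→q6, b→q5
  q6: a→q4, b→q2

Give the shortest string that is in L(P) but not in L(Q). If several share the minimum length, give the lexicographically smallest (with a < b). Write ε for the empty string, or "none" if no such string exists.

bb

The string bb is accepted by P but not by Q.
No shorter string lies in the difference, and bb is the lexicographically first length-2 string in L(P) \ L(Q).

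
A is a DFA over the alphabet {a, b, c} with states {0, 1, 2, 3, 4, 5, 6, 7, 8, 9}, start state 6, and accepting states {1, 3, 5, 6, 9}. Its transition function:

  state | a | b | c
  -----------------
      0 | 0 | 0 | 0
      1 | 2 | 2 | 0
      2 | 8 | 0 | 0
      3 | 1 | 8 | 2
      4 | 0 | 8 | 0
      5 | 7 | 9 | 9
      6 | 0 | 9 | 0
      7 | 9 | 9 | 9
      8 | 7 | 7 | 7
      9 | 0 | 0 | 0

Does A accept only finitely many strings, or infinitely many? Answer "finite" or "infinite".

finite

The useful states (reachable from 6 and able to reach an accepting state) are {6, 9}.
Restricted to these states the transition graph has no cycle, so every accepting path has bounded length and L is finite.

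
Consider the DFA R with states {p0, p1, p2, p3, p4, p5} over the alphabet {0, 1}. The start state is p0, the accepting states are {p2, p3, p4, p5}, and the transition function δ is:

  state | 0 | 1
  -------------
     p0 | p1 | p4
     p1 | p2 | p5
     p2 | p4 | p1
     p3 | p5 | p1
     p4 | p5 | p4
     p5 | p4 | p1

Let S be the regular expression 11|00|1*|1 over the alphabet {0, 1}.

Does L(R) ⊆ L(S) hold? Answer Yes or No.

The string 01 is in L(R) but not in L(S).
So L(R) ⊄ L(S).

No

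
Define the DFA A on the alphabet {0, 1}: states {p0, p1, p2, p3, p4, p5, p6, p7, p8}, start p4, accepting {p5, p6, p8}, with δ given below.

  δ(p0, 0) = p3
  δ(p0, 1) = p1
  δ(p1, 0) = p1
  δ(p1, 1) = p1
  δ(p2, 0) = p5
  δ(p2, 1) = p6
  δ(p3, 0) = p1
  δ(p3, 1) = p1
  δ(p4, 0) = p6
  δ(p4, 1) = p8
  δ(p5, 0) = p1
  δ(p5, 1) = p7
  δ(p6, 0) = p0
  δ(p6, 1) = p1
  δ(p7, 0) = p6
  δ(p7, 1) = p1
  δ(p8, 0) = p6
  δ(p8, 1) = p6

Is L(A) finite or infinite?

finite

The useful states (reachable from p4 and able to reach an accepting state) are {p4, p6, p8}.
Restricted to these states the transition graph has no cycle, so every accepting path has bounded length and L is finite.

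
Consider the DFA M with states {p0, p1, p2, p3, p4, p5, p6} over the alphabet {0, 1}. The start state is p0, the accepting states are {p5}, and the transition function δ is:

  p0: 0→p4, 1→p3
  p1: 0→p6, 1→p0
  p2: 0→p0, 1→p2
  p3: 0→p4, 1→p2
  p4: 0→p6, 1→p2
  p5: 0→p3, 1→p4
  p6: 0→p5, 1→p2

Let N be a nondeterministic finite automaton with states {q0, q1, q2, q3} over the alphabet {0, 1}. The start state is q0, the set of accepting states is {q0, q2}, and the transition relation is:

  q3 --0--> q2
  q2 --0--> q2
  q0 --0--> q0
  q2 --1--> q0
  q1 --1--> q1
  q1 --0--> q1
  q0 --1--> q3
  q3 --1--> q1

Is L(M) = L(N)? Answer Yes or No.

The string 110000 is accepted by M but rejected by N.
So L(M) ≠ L(N).

No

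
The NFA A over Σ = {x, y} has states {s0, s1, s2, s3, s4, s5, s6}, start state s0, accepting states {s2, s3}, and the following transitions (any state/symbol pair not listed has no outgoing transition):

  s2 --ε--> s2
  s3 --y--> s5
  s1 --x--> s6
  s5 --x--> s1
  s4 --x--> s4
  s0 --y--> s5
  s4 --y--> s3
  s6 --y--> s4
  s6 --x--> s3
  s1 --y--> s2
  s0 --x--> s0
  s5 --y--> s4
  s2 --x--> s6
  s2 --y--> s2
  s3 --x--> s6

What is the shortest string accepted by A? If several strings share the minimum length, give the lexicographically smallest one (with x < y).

A breadth-first search from s0 reaches an accepting state first via the path s0 → s5 → s1 → s2 on input yxy.
No string of length < 3 is accepted (BFS exhausts all shorter strings without reaching an accepting state), and yxy is the lexicographically least accepting string of length 3.

yxy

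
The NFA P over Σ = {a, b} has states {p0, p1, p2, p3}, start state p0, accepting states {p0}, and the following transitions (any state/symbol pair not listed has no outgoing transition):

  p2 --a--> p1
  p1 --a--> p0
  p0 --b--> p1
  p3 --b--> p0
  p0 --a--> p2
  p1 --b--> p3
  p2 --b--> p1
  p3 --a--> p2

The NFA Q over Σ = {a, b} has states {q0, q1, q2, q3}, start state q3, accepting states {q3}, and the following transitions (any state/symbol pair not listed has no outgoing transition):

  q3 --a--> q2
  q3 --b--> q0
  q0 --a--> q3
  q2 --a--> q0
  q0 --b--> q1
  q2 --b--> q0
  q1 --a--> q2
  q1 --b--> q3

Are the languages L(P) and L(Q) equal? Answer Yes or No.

Exploring the product automaton P × Q from the start pair (p0, q3), following both machines on each input symbol, reaches 4 state pairs: (p0, q3), (p2, q2), (p1, q0), (p3, q1).
P accepts in {p0} and Q accepts in {q3}. In every reachable pair the two components are either both accepting — (p0, q3) — or both non-accepting, so no string is accepted by exactly one of the machines: L(P) \ L(Q) and L(Q) \ L(P) are both empty.
Hence every string is accepted by P iff it is accepted by Q, and the two languages coincide.

Yes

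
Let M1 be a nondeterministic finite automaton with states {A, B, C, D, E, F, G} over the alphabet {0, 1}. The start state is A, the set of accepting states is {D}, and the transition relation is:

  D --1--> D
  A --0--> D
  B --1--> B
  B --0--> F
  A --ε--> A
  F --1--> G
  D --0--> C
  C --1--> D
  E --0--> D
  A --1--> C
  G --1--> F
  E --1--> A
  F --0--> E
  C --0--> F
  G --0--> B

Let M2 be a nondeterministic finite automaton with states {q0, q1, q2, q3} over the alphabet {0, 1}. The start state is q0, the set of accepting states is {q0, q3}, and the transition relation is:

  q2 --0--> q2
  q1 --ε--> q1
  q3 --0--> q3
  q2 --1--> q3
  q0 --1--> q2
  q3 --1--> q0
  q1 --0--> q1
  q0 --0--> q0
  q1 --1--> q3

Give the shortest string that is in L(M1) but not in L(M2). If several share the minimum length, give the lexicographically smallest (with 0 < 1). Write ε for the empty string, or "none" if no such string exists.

The string 01 is accepted by M1 but not by M2.
No shorter string lies in the difference, and 01 is the lexicographically first length-2 string in L(M1) \ L(M2).

01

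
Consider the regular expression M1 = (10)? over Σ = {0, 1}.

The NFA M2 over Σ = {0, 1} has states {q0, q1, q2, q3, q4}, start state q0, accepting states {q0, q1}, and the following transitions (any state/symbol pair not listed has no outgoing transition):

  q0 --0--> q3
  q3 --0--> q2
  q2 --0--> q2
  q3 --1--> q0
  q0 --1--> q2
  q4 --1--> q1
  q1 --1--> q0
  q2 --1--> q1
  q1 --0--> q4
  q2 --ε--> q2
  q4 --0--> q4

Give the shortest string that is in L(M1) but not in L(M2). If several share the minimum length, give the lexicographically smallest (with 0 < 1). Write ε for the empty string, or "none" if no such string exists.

10

The string 10 is accepted by M1 but not by M2.
No shorter string lies in the difference, and 10 is the lexicographically first length-2 string in L(M1) \ L(M2).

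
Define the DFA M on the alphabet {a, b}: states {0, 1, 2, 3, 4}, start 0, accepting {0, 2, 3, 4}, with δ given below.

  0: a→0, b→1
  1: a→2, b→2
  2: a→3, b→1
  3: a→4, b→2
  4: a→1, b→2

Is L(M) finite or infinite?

State 0 is reachable from the start and can reach an accepting state, and it lies on the cycle 0 → 0.
Traversing that cycle any number of times yields accepted strings of unbounded length, so the language is infinite.

infinite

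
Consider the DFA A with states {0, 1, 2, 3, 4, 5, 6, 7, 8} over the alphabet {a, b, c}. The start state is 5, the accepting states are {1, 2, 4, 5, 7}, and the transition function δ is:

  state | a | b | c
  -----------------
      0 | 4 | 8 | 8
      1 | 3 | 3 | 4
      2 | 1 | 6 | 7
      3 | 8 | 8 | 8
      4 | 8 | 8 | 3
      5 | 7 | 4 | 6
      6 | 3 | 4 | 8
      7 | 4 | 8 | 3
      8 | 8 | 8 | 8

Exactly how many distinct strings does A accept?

5

The useful subgraph on states {4, 5, 6, 7} is acyclic, so L(A) is finite; the longest accepting path visits 3 useful states, giving maximum string length 2.
Counting accepting paths from 5 by length: 1 of length 0, 2 of length 1, 2 of length 2. Total 5.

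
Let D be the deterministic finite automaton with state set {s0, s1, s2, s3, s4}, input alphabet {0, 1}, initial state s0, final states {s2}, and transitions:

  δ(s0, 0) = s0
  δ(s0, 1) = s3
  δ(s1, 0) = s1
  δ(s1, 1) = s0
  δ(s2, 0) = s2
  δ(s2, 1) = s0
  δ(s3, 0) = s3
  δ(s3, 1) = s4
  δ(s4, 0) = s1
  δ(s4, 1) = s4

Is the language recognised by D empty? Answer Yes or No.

The states reachable from the start state are {s0, s1, s3, s4}.
None of the accepting states {s2} is reachable, so no string is accepted and L(D) = ∅.

Yes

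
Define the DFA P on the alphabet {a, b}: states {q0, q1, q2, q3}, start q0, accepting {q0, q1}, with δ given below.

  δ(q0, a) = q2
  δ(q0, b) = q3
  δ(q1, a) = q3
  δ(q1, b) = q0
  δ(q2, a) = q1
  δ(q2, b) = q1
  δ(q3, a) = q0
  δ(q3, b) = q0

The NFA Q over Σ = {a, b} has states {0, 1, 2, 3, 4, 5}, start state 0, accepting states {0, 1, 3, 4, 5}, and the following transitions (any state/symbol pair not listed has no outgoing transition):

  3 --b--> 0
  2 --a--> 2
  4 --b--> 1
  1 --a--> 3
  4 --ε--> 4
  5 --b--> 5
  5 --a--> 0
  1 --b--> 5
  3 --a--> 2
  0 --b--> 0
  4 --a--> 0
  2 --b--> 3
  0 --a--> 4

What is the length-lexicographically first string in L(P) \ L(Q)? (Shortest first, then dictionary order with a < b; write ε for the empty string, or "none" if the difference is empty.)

abaa

The string abaa is accepted by P but not by Q.
No shorter string lies in the difference, and abaa is the lexicographically first length-4 string in L(P) \ L(Q).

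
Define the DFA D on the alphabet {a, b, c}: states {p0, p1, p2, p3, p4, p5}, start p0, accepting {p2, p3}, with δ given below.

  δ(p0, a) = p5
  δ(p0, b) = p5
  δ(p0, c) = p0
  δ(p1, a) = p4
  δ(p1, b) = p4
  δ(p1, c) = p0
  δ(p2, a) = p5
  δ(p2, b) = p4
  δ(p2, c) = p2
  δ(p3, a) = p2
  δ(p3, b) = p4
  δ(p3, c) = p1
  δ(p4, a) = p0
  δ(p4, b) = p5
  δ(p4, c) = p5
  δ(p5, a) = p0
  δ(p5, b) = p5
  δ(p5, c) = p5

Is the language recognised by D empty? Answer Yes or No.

The states reachable from the start state are {p0, p5}.
None of the accepting states {p2, p3} is reachable, so no string is accepted and L(D) = ∅.

Yes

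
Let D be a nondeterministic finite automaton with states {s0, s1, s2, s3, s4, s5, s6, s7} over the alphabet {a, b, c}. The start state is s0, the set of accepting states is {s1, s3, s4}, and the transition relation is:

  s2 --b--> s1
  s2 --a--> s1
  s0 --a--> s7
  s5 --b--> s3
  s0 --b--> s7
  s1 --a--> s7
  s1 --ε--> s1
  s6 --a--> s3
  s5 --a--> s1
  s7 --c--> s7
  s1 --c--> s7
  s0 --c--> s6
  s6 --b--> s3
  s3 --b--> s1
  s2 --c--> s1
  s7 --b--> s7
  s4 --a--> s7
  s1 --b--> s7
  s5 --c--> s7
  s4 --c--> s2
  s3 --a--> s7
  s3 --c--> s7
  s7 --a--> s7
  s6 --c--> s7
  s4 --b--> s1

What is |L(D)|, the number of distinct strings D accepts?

The useful subgraph on states {s0, s1, s3, s6} is acyclic, so L(D) is finite; the longest accepting path visits 4 useful states, giving maximum string length 3.
Counting accepting paths from s0 by length: 2 of length 2, 2 of length 3. Total 4.

4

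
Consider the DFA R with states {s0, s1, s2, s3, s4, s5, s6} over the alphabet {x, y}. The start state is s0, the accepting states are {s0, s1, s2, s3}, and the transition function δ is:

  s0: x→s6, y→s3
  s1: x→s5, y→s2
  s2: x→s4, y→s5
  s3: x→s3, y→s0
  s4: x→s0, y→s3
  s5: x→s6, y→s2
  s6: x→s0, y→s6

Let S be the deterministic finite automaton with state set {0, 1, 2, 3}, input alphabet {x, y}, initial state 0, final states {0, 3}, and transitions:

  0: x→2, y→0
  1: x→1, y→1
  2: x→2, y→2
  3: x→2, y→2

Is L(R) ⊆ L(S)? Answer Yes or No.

No

The string xx is in L(R) but not in L(S).
So L(R) ⊄ L(S).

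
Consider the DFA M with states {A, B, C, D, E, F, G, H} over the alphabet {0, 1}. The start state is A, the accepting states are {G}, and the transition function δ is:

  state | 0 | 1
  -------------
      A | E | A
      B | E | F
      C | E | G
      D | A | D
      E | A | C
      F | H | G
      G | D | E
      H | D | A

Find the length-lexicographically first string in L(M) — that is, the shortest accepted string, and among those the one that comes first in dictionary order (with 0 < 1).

A breadth-first search from A reaches an accepting state first via the path A → E → C → G on input 011.
No string of length < 3 is accepted (BFS exhausts all shorter strings without reaching an accepting state), and 011 is the lexicographically least accepting string of length 3.

011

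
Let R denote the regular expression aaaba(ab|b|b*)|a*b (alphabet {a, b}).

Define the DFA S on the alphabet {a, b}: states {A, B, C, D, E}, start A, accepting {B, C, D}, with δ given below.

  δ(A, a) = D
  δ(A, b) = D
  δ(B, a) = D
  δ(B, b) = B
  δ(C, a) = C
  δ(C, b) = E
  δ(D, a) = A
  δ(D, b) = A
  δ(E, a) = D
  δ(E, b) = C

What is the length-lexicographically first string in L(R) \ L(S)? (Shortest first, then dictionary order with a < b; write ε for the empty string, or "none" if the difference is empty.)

ab

The string ab is accepted by R but not by S.
No shorter string lies in the difference, and ab is the lexicographically first length-2 string in L(R) \ L(S).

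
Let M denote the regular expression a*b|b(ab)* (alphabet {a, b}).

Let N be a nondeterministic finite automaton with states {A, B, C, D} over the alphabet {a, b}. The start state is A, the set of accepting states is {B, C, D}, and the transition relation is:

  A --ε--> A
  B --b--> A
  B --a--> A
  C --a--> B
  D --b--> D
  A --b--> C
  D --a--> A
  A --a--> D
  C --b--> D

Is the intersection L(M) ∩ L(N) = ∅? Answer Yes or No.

The string b is accepted by both M and N.
Hence L(M) ∩ L(N) ≠ ∅.

No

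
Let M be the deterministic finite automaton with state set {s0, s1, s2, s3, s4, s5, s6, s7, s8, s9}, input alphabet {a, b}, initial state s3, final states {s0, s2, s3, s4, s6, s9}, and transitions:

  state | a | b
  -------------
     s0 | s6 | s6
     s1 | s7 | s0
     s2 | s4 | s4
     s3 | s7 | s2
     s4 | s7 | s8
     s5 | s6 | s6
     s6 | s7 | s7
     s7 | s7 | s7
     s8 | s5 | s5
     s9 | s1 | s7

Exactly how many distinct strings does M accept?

12

The useful subgraph on states {s2, s3, s4, s5, s6, s8} is acyclic, so L(M) is finite; the longest accepting path visits 6 useful states, giving maximum string length 5.
Counting accepting paths from s3 by length: 1 of length 0, 1 of length 1, 2 of length 2, 8 of length 5. Total 12.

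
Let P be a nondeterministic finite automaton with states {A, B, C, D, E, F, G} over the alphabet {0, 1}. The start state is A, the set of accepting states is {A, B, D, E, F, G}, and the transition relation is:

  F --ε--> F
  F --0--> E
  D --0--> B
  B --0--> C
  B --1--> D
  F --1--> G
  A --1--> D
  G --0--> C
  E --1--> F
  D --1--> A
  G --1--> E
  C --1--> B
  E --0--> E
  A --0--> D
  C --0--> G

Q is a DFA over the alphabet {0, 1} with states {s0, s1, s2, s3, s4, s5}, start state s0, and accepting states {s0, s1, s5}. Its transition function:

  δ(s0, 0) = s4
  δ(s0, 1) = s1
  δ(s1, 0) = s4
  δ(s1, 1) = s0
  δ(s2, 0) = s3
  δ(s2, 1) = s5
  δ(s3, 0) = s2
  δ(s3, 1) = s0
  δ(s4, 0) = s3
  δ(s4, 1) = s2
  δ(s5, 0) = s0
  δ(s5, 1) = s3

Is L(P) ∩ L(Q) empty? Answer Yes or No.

The empty string ε is accepted by both P and Q.
Hence L(P) ∩ L(Q) ≠ ∅.

No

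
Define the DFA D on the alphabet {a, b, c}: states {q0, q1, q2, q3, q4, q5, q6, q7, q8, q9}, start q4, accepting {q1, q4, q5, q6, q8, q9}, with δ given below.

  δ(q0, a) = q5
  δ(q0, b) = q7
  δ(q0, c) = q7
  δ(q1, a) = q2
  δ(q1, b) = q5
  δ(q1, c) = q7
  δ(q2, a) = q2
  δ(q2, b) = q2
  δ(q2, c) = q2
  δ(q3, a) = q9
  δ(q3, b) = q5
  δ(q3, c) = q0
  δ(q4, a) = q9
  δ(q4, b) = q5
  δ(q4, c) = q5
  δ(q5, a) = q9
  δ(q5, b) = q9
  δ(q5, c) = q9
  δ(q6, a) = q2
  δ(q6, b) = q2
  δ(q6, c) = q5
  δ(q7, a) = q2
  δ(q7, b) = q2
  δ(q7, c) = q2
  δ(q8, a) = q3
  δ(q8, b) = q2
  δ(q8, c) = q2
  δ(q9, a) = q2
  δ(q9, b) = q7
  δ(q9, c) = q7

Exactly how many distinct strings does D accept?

10

The useful subgraph on states {q4, q5, q9} is acyclic, so L(D) is finite; the longest accepting path visits 3 useful states, giving maximum string length 2.
Counting accepting paths from q4 by length: 1 of length 0, 3 of length 1, 6 of length 2. Total 10.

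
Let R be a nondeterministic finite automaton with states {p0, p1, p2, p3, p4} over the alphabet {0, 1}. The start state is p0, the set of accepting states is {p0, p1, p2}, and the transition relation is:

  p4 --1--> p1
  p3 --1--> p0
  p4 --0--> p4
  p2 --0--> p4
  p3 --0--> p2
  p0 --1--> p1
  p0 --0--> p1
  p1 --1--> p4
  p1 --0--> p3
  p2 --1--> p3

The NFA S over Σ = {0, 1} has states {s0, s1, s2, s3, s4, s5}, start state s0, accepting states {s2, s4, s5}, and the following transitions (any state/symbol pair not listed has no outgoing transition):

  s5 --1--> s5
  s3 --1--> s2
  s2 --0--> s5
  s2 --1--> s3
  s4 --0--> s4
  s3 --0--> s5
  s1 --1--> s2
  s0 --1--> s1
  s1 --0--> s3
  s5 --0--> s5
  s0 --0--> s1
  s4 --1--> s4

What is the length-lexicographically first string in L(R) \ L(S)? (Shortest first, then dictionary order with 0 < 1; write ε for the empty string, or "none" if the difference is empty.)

The empty string ε is accepted by R but not by S.
Since ε is the unique shortest string, it is the required witness.

ε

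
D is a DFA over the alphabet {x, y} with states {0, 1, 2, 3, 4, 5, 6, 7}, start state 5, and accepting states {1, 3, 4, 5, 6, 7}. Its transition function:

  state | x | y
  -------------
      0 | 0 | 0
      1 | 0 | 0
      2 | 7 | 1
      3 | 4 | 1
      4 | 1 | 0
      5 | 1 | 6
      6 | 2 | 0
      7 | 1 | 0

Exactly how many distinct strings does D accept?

6

The useful subgraph on states {1, 2, 5, 6, 7} is acyclic, so L(D) is finite; the longest accepting path visits 5 useful states, giving maximum string length 4.
Counting accepting paths from 5 by length: 1 of length 0, 2 of length 1, 2 of length 3, 1 of length 4. Total 6.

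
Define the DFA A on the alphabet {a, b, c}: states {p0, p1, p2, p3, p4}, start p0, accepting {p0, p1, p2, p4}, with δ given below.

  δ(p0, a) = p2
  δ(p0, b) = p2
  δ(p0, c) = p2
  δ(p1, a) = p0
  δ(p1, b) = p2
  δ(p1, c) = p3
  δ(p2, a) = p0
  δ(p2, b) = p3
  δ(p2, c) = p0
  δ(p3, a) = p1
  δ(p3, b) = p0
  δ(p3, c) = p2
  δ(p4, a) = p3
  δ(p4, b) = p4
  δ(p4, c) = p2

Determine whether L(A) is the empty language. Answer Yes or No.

The empty string ε is accepted: the run p0 ends in the accepting state p0.
Since at least one string is accepted, L(A) is not empty.

No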